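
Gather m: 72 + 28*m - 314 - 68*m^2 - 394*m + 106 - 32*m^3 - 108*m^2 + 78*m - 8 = -32*m^3 - 176*m^2 - 288*m - 144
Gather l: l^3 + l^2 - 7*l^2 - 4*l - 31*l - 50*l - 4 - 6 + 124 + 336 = l^3 - 6*l^2 - 85*l + 450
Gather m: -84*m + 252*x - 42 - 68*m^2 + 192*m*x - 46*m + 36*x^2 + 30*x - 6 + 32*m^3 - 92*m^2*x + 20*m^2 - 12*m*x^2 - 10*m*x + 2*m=32*m^3 + m^2*(-92*x - 48) + m*(-12*x^2 + 182*x - 128) + 36*x^2 + 282*x - 48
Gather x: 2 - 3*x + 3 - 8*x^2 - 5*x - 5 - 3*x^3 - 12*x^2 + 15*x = -3*x^3 - 20*x^2 + 7*x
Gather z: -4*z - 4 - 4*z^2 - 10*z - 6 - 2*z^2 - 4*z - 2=-6*z^2 - 18*z - 12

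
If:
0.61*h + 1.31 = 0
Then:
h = -2.15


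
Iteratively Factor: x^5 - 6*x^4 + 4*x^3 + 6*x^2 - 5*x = (x + 1)*(x^4 - 7*x^3 + 11*x^2 - 5*x) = x*(x + 1)*(x^3 - 7*x^2 + 11*x - 5) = x*(x - 5)*(x + 1)*(x^2 - 2*x + 1) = x*(x - 5)*(x - 1)*(x + 1)*(x - 1)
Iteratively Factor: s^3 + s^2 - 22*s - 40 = (s - 5)*(s^2 + 6*s + 8) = (s - 5)*(s + 2)*(s + 4)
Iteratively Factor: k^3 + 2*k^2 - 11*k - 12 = (k + 1)*(k^2 + k - 12) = (k + 1)*(k + 4)*(k - 3)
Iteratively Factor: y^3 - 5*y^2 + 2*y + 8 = (y + 1)*(y^2 - 6*y + 8) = (y - 2)*(y + 1)*(y - 4)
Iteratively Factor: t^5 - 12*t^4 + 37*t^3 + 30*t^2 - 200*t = (t - 4)*(t^4 - 8*t^3 + 5*t^2 + 50*t) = (t - 4)*(t + 2)*(t^3 - 10*t^2 + 25*t) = t*(t - 4)*(t + 2)*(t^2 - 10*t + 25) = t*(t - 5)*(t - 4)*(t + 2)*(t - 5)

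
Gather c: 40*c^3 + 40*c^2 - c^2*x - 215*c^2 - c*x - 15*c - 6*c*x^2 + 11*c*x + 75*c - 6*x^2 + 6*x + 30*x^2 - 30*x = 40*c^3 + c^2*(-x - 175) + c*(-6*x^2 + 10*x + 60) + 24*x^2 - 24*x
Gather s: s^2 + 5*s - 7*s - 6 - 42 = s^2 - 2*s - 48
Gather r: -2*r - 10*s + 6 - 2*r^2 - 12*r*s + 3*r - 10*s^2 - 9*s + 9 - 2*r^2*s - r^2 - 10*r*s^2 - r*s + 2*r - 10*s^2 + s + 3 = r^2*(-2*s - 3) + r*(-10*s^2 - 13*s + 3) - 20*s^2 - 18*s + 18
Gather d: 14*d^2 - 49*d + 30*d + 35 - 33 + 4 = 14*d^2 - 19*d + 6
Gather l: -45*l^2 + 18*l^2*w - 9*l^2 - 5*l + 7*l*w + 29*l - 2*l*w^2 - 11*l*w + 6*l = l^2*(18*w - 54) + l*(-2*w^2 - 4*w + 30)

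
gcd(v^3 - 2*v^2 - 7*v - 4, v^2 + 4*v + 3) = v + 1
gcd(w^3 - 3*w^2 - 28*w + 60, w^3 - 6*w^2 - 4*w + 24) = w^2 - 8*w + 12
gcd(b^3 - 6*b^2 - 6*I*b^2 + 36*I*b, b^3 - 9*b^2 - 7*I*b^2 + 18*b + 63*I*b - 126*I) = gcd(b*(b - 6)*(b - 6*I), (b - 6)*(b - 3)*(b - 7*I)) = b - 6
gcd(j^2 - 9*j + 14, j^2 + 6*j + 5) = 1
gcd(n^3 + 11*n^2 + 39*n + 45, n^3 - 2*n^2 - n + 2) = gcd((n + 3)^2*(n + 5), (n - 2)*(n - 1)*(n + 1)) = 1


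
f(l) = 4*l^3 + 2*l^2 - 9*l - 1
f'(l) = 12*l^2 + 4*l - 9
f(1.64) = 7.26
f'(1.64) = 29.84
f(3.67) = 190.63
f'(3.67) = 167.31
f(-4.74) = -339.39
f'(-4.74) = 241.65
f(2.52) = 53.03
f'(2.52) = 77.28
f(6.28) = 1012.05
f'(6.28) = 489.38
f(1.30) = -0.53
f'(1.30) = 16.48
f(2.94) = 91.48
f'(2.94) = 106.48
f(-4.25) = -233.69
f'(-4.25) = 190.75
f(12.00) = 7091.00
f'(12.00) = 1767.00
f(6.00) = 881.00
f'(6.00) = 447.00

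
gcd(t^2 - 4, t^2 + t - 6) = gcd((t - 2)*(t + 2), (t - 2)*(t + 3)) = t - 2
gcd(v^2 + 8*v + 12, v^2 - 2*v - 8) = v + 2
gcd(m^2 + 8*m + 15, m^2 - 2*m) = 1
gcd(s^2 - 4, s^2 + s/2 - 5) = s - 2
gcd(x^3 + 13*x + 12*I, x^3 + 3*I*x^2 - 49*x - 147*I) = x + 3*I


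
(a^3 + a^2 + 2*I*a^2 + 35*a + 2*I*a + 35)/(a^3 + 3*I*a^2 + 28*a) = (a^2 + a*(1 - 5*I) - 5*I)/(a*(a - 4*I))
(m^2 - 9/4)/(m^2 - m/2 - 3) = (m - 3/2)/(m - 2)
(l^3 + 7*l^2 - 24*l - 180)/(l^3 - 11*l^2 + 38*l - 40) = (l^2 + 12*l + 36)/(l^2 - 6*l + 8)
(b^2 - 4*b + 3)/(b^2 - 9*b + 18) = (b - 1)/(b - 6)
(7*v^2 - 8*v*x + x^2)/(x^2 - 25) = (7*v^2 - 8*v*x + x^2)/(x^2 - 25)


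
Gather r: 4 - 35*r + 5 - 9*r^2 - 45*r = -9*r^2 - 80*r + 9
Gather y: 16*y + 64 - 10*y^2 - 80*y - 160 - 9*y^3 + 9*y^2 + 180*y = -9*y^3 - y^2 + 116*y - 96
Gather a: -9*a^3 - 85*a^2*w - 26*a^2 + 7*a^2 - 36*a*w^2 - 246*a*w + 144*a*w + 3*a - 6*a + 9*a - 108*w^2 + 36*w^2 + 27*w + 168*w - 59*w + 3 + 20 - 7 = -9*a^3 + a^2*(-85*w - 19) + a*(-36*w^2 - 102*w + 6) - 72*w^2 + 136*w + 16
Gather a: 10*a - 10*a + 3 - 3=0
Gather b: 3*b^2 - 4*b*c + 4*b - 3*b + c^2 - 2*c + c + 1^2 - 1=3*b^2 + b*(1 - 4*c) + c^2 - c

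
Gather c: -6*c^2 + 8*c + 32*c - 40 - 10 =-6*c^2 + 40*c - 50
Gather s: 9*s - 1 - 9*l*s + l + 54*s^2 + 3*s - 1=l + 54*s^2 + s*(12 - 9*l) - 2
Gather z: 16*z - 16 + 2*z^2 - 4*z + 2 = 2*z^2 + 12*z - 14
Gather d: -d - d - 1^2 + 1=-2*d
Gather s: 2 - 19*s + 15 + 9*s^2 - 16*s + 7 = 9*s^2 - 35*s + 24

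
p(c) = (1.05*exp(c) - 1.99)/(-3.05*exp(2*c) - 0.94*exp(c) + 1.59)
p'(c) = (1.05*exp(c) - 1.99)*(6.1*exp(2*c) + 0.94*exp(c))/(-3.05*exp(2*c) - 0.94*exp(c) + 1.59)^2 + 1.05*exp(c)/(-3.05*exp(2*c) - 0.94*exp(c) + 1.59)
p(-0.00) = 0.39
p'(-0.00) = -1.59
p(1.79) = -0.04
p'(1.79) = 0.02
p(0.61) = 0.01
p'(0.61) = -0.20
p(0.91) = -0.03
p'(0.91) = -0.07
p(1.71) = -0.04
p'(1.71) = 0.02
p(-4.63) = -1.25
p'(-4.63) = -0.00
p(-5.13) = -1.25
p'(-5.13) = -0.00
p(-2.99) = -1.26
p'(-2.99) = -0.02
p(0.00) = 0.39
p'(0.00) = -1.59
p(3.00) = -0.02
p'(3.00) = 0.01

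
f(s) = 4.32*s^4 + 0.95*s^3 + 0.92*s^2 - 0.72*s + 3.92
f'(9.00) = 12843.81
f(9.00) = 29108.03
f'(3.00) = 497.01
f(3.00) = 385.61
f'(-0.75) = -7.79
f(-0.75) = 5.94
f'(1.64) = 86.18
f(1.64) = 40.65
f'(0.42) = 1.84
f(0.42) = 3.98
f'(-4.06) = -1117.65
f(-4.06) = 1132.21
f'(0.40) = 1.58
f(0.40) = 3.95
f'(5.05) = 2306.70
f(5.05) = 2955.73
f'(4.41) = 1544.86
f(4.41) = 1734.06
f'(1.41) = 55.98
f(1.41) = 24.47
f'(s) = 17.28*s^3 + 2.85*s^2 + 1.84*s - 0.72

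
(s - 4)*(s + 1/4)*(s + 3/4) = s^3 - 3*s^2 - 61*s/16 - 3/4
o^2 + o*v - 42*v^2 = (o - 6*v)*(o + 7*v)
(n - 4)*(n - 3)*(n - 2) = n^3 - 9*n^2 + 26*n - 24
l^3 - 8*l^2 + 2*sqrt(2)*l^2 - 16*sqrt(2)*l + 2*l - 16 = (l - 8)*(l + sqrt(2))^2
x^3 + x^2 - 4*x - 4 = (x - 2)*(x + 1)*(x + 2)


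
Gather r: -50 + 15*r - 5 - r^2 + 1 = -r^2 + 15*r - 54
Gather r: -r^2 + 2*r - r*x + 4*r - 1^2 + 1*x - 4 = -r^2 + r*(6 - x) + x - 5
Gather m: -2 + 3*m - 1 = 3*m - 3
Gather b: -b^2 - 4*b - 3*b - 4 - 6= -b^2 - 7*b - 10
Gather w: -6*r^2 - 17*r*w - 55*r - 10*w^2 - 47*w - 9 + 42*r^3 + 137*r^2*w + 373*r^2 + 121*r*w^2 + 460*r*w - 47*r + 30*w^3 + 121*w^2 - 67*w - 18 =42*r^3 + 367*r^2 - 102*r + 30*w^3 + w^2*(121*r + 111) + w*(137*r^2 + 443*r - 114) - 27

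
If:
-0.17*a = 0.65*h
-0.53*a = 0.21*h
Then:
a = 0.00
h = 0.00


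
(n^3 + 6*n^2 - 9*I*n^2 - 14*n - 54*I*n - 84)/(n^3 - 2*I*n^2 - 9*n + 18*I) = (n^2 + n*(6 - 7*I) - 42*I)/(n^2 - 9)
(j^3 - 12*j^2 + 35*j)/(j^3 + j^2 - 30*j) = (j - 7)/(j + 6)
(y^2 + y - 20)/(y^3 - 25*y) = (y - 4)/(y*(y - 5))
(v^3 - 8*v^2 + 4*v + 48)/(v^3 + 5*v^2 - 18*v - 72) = (v^2 - 4*v - 12)/(v^2 + 9*v + 18)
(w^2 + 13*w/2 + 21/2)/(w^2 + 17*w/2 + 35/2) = (w + 3)/(w + 5)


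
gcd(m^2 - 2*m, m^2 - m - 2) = m - 2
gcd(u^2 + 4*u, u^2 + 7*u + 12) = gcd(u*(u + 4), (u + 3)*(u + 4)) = u + 4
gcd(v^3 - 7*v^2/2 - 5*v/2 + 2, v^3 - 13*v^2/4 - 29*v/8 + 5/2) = v^2 - 9*v/2 + 2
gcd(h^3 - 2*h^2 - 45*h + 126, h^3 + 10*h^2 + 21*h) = h + 7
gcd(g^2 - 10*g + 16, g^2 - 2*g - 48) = g - 8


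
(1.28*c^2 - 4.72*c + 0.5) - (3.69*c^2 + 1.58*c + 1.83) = -2.41*c^2 - 6.3*c - 1.33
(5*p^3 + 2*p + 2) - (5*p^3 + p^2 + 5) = -p^2 + 2*p - 3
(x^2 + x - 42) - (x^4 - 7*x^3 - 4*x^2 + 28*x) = -x^4 + 7*x^3 + 5*x^2 - 27*x - 42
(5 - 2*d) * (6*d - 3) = -12*d^2 + 36*d - 15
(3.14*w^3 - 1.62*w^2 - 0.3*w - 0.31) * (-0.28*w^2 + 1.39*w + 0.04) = -0.8792*w^5 + 4.8182*w^4 - 2.0422*w^3 - 0.395*w^2 - 0.4429*w - 0.0124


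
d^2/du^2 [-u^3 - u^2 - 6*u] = -6*u - 2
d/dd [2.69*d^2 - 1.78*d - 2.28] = 5.38*d - 1.78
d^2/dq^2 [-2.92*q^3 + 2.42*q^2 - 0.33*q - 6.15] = 4.84 - 17.52*q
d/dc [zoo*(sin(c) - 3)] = zoo*cos(c)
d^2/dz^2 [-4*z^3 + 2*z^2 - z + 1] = 4 - 24*z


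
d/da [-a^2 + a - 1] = 1 - 2*a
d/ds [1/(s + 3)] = -1/(s + 3)^2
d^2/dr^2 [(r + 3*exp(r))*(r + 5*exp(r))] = 8*r*exp(r) + 60*exp(2*r) + 16*exp(r) + 2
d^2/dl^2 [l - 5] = 0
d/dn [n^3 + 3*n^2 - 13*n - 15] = 3*n^2 + 6*n - 13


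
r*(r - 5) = r^2 - 5*r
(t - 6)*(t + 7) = t^2 + t - 42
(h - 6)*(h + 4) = h^2 - 2*h - 24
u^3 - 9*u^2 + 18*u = u*(u - 6)*(u - 3)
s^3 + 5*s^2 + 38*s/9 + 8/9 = (s + 1/3)*(s + 2/3)*(s + 4)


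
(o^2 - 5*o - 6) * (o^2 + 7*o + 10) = o^4 + 2*o^3 - 31*o^2 - 92*o - 60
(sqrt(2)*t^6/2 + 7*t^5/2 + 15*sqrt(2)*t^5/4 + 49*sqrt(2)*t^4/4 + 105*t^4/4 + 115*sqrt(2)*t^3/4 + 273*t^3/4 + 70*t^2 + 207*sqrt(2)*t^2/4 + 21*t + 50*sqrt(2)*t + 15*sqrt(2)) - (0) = sqrt(2)*t^6/2 + 7*t^5/2 + 15*sqrt(2)*t^5/4 + 49*sqrt(2)*t^4/4 + 105*t^4/4 + 115*sqrt(2)*t^3/4 + 273*t^3/4 + 70*t^2 + 207*sqrt(2)*t^2/4 + 21*t + 50*sqrt(2)*t + 15*sqrt(2)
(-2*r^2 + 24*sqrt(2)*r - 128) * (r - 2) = -2*r^3 + 4*r^2 + 24*sqrt(2)*r^2 - 128*r - 48*sqrt(2)*r + 256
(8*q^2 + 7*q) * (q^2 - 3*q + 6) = 8*q^4 - 17*q^3 + 27*q^2 + 42*q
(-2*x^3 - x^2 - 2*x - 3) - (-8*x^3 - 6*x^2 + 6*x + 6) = 6*x^3 + 5*x^2 - 8*x - 9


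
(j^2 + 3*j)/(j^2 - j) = (j + 3)/(j - 1)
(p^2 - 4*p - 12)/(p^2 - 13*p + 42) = (p + 2)/(p - 7)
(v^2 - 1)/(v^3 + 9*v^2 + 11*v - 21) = (v + 1)/(v^2 + 10*v + 21)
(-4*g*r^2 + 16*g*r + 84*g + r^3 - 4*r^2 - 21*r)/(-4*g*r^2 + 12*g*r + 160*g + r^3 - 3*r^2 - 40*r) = (r^2 - 4*r - 21)/(r^2 - 3*r - 40)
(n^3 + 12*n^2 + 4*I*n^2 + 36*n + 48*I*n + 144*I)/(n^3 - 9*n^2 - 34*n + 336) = (n^2 + n*(6 + 4*I) + 24*I)/(n^2 - 15*n + 56)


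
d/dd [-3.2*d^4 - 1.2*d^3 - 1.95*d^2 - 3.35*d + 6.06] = -12.8*d^3 - 3.6*d^2 - 3.9*d - 3.35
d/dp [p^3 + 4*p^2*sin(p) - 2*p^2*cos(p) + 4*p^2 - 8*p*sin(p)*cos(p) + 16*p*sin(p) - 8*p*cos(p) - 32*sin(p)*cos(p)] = 2*p^2*sin(p) + 4*p^2*cos(p) + 3*p^2 + 16*p*sin(p) + 12*p*cos(p) - 8*p*cos(2*p) + 8*p + 16*sin(p) - 4*sin(2*p) - 8*cos(p) - 32*cos(2*p)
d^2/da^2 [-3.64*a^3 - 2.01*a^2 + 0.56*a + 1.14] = -21.84*a - 4.02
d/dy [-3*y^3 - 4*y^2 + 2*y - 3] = -9*y^2 - 8*y + 2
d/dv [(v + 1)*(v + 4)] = 2*v + 5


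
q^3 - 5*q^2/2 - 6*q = q*(q - 4)*(q + 3/2)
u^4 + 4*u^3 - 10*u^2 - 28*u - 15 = (u - 3)*(u + 1)^2*(u + 5)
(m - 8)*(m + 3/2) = m^2 - 13*m/2 - 12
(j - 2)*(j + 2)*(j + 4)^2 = j^4 + 8*j^3 + 12*j^2 - 32*j - 64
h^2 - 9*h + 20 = (h - 5)*(h - 4)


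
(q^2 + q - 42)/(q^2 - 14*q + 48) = (q + 7)/(q - 8)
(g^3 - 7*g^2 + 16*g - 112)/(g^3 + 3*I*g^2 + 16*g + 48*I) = (g - 7)/(g + 3*I)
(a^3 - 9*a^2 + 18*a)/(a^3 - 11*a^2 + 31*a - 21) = a*(a - 6)/(a^2 - 8*a + 7)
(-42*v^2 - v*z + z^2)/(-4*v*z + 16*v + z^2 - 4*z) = (42*v^2 + v*z - z^2)/(4*v*z - 16*v - z^2 + 4*z)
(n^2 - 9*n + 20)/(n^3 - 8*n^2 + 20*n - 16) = (n - 5)/(n^2 - 4*n + 4)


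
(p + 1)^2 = p^2 + 2*p + 1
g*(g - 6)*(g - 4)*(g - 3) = g^4 - 13*g^3 + 54*g^2 - 72*g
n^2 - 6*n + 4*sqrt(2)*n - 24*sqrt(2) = (n - 6)*(n + 4*sqrt(2))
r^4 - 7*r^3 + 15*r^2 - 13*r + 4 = (r - 4)*(r - 1)^3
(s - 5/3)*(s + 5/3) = s^2 - 25/9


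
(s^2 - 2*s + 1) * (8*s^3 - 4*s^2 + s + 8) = 8*s^5 - 20*s^4 + 17*s^3 + 2*s^2 - 15*s + 8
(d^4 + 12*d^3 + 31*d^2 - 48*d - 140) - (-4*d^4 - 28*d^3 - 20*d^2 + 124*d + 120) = 5*d^4 + 40*d^3 + 51*d^2 - 172*d - 260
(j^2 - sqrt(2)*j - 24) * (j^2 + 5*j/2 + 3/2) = j^4 - sqrt(2)*j^3 + 5*j^3/2 - 45*j^2/2 - 5*sqrt(2)*j^2/2 - 60*j - 3*sqrt(2)*j/2 - 36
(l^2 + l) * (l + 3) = l^3 + 4*l^2 + 3*l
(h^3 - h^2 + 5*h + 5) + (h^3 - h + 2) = 2*h^3 - h^2 + 4*h + 7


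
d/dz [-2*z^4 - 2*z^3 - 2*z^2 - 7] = 2*z*(-4*z^2 - 3*z - 2)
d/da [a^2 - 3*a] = 2*a - 3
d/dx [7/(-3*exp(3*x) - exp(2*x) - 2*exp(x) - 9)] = (63*exp(2*x) + 14*exp(x) + 14)*exp(x)/(3*exp(3*x) + exp(2*x) + 2*exp(x) + 9)^2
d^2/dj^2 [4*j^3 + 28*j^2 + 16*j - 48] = 24*j + 56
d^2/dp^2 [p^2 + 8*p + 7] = 2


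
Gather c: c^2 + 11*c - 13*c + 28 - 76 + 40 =c^2 - 2*c - 8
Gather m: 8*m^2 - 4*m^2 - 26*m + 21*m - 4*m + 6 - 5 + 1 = 4*m^2 - 9*m + 2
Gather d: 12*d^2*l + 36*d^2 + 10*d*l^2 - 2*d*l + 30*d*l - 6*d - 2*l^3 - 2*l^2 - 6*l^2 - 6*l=d^2*(12*l + 36) + d*(10*l^2 + 28*l - 6) - 2*l^3 - 8*l^2 - 6*l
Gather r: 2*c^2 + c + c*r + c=2*c^2 + c*r + 2*c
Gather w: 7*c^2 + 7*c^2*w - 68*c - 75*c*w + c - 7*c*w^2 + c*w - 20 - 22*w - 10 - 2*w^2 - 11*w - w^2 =7*c^2 - 67*c + w^2*(-7*c - 3) + w*(7*c^2 - 74*c - 33) - 30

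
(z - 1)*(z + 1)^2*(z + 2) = z^4 + 3*z^3 + z^2 - 3*z - 2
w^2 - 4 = (w - 2)*(w + 2)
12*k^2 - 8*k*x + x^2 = (-6*k + x)*(-2*k + x)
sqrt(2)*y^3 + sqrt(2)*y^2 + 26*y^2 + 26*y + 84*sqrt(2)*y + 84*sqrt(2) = (y + 6*sqrt(2))*(y + 7*sqrt(2))*(sqrt(2)*y + sqrt(2))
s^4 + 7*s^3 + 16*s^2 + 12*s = s*(s + 2)^2*(s + 3)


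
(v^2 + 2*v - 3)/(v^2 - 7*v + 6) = (v + 3)/(v - 6)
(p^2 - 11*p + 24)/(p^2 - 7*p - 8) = (p - 3)/(p + 1)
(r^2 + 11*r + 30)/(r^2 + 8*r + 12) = (r + 5)/(r + 2)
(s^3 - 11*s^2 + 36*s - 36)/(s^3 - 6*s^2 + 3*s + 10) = (s^2 - 9*s + 18)/(s^2 - 4*s - 5)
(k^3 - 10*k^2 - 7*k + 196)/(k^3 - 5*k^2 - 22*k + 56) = (k - 7)/(k - 2)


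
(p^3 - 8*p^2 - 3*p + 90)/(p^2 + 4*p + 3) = (p^2 - 11*p + 30)/(p + 1)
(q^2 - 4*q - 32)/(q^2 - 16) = (q - 8)/(q - 4)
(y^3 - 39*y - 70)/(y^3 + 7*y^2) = (y^3 - 39*y - 70)/(y^2*(y + 7))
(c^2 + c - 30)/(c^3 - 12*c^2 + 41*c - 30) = (c + 6)/(c^2 - 7*c + 6)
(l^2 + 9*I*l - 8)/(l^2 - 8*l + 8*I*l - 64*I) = (l + I)/(l - 8)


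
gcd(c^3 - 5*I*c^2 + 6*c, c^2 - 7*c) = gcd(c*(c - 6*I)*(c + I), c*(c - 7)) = c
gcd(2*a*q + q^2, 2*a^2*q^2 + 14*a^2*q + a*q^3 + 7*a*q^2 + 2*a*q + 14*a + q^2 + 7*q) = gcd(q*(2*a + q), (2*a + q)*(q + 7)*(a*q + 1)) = 2*a + q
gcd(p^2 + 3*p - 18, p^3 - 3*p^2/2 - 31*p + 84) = p + 6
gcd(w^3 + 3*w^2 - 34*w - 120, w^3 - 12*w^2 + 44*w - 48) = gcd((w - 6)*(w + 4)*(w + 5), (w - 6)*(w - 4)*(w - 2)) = w - 6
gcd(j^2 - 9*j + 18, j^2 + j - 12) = j - 3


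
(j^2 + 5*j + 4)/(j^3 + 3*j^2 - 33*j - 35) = (j + 4)/(j^2 + 2*j - 35)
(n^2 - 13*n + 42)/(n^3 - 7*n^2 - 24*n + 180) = (n - 7)/(n^2 - n - 30)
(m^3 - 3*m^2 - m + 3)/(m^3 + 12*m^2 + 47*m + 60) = (m^3 - 3*m^2 - m + 3)/(m^3 + 12*m^2 + 47*m + 60)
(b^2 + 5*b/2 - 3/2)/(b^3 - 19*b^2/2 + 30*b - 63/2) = (2*b^2 + 5*b - 3)/(2*b^3 - 19*b^2 + 60*b - 63)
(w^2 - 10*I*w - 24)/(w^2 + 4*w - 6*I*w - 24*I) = (w - 4*I)/(w + 4)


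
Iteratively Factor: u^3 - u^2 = (u)*(u^2 - u) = u*(u - 1)*(u)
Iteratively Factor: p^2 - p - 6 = (p - 3)*(p + 2)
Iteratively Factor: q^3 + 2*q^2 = (q)*(q^2 + 2*q) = q*(q + 2)*(q)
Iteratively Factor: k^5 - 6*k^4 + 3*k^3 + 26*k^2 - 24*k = (k)*(k^4 - 6*k^3 + 3*k^2 + 26*k - 24) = k*(k - 3)*(k^3 - 3*k^2 - 6*k + 8) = k*(k - 3)*(k + 2)*(k^2 - 5*k + 4) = k*(k - 4)*(k - 3)*(k + 2)*(k - 1)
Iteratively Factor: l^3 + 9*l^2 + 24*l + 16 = (l + 1)*(l^2 + 8*l + 16) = (l + 1)*(l + 4)*(l + 4)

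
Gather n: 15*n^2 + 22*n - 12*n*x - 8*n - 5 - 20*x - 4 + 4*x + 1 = 15*n^2 + n*(14 - 12*x) - 16*x - 8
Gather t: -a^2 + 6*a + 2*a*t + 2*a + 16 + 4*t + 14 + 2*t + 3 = -a^2 + 8*a + t*(2*a + 6) + 33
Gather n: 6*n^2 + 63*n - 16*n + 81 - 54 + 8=6*n^2 + 47*n + 35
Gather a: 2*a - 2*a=0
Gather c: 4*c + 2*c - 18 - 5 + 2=6*c - 21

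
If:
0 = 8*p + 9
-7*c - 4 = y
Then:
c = -y/7 - 4/7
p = -9/8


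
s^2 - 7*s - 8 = (s - 8)*(s + 1)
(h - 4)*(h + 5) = h^2 + h - 20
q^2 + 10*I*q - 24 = (q + 4*I)*(q + 6*I)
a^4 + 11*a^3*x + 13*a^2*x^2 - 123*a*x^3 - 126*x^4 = (a - 3*x)*(a + x)*(a + 6*x)*(a + 7*x)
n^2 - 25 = (n - 5)*(n + 5)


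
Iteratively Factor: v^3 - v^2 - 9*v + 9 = (v - 3)*(v^2 + 2*v - 3) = (v - 3)*(v + 3)*(v - 1)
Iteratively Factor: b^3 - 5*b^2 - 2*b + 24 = (b - 4)*(b^2 - b - 6) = (b - 4)*(b + 2)*(b - 3)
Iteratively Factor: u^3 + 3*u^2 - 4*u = (u)*(u^2 + 3*u - 4) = u*(u + 4)*(u - 1)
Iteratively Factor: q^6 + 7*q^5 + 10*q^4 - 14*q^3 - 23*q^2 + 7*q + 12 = (q - 1)*(q^5 + 8*q^4 + 18*q^3 + 4*q^2 - 19*q - 12) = (q - 1)*(q + 3)*(q^4 + 5*q^3 + 3*q^2 - 5*q - 4) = (q - 1)^2*(q + 3)*(q^3 + 6*q^2 + 9*q + 4) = (q - 1)^2*(q + 1)*(q + 3)*(q^2 + 5*q + 4) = (q - 1)^2*(q + 1)^2*(q + 3)*(q + 4)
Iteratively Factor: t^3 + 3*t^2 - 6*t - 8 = (t + 1)*(t^2 + 2*t - 8) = (t + 1)*(t + 4)*(t - 2)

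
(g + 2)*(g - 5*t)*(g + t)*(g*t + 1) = g^4*t - 4*g^3*t^2 + 2*g^3*t + g^3 - 5*g^2*t^3 - 8*g^2*t^2 - 4*g^2*t + 2*g^2 - 10*g*t^3 - 5*g*t^2 - 8*g*t - 10*t^2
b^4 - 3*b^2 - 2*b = b*(b - 2)*(b + 1)^2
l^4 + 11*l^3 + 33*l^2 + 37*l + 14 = (l + 1)^2*(l + 2)*(l + 7)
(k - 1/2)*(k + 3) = k^2 + 5*k/2 - 3/2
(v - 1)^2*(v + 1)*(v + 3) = v^4 + 2*v^3 - 4*v^2 - 2*v + 3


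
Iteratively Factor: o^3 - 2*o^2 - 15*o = (o + 3)*(o^2 - 5*o) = o*(o + 3)*(o - 5)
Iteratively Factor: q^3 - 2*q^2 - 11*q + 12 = (q - 4)*(q^2 + 2*q - 3) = (q - 4)*(q - 1)*(q + 3)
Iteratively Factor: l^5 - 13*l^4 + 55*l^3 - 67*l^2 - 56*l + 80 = (l + 1)*(l^4 - 14*l^3 + 69*l^2 - 136*l + 80) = (l - 5)*(l + 1)*(l^3 - 9*l^2 + 24*l - 16) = (l - 5)*(l - 1)*(l + 1)*(l^2 - 8*l + 16) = (l - 5)*(l - 4)*(l - 1)*(l + 1)*(l - 4)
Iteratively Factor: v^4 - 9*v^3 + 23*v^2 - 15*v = (v)*(v^3 - 9*v^2 + 23*v - 15) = v*(v - 1)*(v^2 - 8*v + 15) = v*(v - 5)*(v - 1)*(v - 3)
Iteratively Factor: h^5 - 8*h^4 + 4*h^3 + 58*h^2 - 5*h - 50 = (h - 5)*(h^4 - 3*h^3 - 11*h^2 + 3*h + 10) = (h - 5)*(h + 1)*(h^3 - 4*h^2 - 7*h + 10) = (h - 5)^2*(h + 1)*(h^2 + h - 2) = (h - 5)^2*(h + 1)*(h + 2)*(h - 1)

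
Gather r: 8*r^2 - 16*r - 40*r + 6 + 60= 8*r^2 - 56*r + 66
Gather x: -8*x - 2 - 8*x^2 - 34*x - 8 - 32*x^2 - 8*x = -40*x^2 - 50*x - 10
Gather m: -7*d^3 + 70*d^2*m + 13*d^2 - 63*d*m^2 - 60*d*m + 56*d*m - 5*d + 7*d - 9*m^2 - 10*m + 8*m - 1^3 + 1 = -7*d^3 + 13*d^2 + 2*d + m^2*(-63*d - 9) + m*(70*d^2 - 4*d - 2)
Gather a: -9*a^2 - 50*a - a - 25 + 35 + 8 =-9*a^2 - 51*a + 18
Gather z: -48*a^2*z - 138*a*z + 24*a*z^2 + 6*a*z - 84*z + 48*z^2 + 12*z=z^2*(24*a + 48) + z*(-48*a^2 - 132*a - 72)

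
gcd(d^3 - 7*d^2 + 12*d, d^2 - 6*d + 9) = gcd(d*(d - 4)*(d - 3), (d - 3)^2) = d - 3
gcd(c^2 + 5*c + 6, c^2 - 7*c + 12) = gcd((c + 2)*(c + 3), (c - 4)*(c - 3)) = 1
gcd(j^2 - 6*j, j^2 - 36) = j - 6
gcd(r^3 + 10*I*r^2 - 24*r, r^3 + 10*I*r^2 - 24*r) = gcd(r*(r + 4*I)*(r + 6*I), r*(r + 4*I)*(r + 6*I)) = r^3 + 10*I*r^2 - 24*r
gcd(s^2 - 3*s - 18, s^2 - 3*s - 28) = 1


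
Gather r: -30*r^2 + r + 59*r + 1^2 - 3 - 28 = -30*r^2 + 60*r - 30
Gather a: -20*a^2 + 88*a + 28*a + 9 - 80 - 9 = -20*a^2 + 116*a - 80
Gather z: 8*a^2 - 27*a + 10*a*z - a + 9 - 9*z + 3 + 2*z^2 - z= 8*a^2 - 28*a + 2*z^2 + z*(10*a - 10) + 12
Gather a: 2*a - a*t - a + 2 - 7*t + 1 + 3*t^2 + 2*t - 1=a*(1 - t) + 3*t^2 - 5*t + 2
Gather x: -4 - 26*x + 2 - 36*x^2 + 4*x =-36*x^2 - 22*x - 2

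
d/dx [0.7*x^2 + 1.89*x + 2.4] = 1.4*x + 1.89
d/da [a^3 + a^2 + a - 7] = 3*a^2 + 2*a + 1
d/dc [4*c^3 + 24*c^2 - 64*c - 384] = 12*c^2 + 48*c - 64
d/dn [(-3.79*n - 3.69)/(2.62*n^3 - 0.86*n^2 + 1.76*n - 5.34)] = (19.8596*n^3 + 25.744*n^2 - 6.3468*n + 26.733)/(6.8644*n^6 - 4.5064*n^5 + 9.962*n^4 - 31.0088*n^3 + 12.2824*n^2 - 18.7968*n + 28.5156)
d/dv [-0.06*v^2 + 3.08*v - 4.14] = 3.08 - 0.12*v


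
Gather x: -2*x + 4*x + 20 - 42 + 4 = 2*x - 18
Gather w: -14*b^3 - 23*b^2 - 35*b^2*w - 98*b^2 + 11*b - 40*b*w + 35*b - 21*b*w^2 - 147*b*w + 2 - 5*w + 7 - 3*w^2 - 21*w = -14*b^3 - 121*b^2 + 46*b + w^2*(-21*b - 3) + w*(-35*b^2 - 187*b - 26) + 9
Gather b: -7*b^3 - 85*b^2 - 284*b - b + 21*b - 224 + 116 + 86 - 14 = -7*b^3 - 85*b^2 - 264*b - 36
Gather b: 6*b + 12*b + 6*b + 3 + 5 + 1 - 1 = 24*b + 8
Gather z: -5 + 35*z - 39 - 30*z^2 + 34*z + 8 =-30*z^2 + 69*z - 36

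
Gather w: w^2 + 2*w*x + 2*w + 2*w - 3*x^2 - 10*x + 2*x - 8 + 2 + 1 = w^2 + w*(2*x + 4) - 3*x^2 - 8*x - 5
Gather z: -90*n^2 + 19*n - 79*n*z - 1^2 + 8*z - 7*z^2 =-90*n^2 + 19*n - 7*z^2 + z*(8 - 79*n) - 1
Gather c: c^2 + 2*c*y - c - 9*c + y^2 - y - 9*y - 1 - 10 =c^2 + c*(2*y - 10) + y^2 - 10*y - 11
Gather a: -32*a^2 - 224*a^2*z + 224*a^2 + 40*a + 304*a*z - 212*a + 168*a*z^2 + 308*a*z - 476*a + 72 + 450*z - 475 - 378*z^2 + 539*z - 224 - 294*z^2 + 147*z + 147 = a^2*(192 - 224*z) + a*(168*z^2 + 612*z - 648) - 672*z^2 + 1136*z - 480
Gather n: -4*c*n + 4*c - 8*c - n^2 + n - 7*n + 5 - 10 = -4*c - n^2 + n*(-4*c - 6) - 5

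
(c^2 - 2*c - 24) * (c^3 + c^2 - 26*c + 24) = c^5 - c^4 - 52*c^3 + 52*c^2 + 576*c - 576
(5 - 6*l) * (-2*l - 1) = 12*l^2 - 4*l - 5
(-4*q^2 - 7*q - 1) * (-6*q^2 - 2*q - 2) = 24*q^4 + 50*q^3 + 28*q^2 + 16*q + 2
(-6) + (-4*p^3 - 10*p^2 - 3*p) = -4*p^3 - 10*p^2 - 3*p - 6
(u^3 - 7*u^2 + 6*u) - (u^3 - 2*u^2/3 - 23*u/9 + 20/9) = -19*u^2/3 + 77*u/9 - 20/9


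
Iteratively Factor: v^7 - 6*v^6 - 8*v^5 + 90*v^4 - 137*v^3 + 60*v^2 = (v)*(v^6 - 6*v^5 - 8*v^4 + 90*v^3 - 137*v^2 + 60*v) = v*(v - 1)*(v^5 - 5*v^4 - 13*v^3 + 77*v^2 - 60*v) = v*(v - 1)*(v + 4)*(v^4 - 9*v^3 + 23*v^2 - 15*v) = v*(v - 3)*(v - 1)*(v + 4)*(v^3 - 6*v^2 + 5*v) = v*(v - 5)*(v - 3)*(v - 1)*(v + 4)*(v^2 - v) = v^2*(v - 5)*(v - 3)*(v - 1)*(v + 4)*(v - 1)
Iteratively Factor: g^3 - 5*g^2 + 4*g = (g)*(g^2 - 5*g + 4) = g*(g - 4)*(g - 1)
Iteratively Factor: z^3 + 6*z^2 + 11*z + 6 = (z + 2)*(z^2 + 4*z + 3) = (z + 1)*(z + 2)*(z + 3)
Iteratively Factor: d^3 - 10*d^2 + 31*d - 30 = (d - 2)*(d^2 - 8*d + 15) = (d - 5)*(d - 2)*(d - 3)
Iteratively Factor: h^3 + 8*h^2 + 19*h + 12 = (h + 4)*(h^2 + 4*h + 3) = (h + 3)*(h + 4)*(h + 1)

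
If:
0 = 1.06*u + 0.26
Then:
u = -0.25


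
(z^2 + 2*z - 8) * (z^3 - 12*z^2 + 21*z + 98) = z^5 - 10*z^4 - 11*z^3 + 236*z^2 + 28*z - 784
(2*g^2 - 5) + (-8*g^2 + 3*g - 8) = -6*g^2 + 3*g - 13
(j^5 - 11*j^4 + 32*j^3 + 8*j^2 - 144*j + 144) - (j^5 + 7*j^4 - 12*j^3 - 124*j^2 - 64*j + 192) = -18*j^4 + 44*j^3 + 132*j^2 - 80*j - 48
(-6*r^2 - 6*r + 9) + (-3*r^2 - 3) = -9*r^2 - 6*r + 6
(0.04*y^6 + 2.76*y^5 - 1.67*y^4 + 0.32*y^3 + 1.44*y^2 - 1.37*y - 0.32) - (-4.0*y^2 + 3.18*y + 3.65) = 0.04*y^6 + 2.76*y^5 - 1.67*y^4 + 0.32*y^3 + 5.44*y^2 - 4.55*y - 3.97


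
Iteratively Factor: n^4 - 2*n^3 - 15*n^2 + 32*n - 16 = (n - 4)*(n^3 + 2*n^2 - 7*n + 4) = (n - 4)*(n - 1)*(n^2 + 3*n - 4) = (n - 4)*(n - 1)^2*(n + 4)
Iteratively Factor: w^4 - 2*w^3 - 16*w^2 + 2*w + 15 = (w + 3)*(w^3 - 5*w^2 - w + 5) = (w - 5)*(w + 3)*(w^2 - 1) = (w - 5)*(w + 1)*(w + 3)*(w - 1)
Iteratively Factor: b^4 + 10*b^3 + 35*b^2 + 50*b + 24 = (b + 2)*(b^3 + 8*b^2 + 19*b + 12) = (b + 2)*(b + 4)*(b^2 + 4*b + 3) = (b + 1)*(b + 2)*(b + 4)*(b + 3)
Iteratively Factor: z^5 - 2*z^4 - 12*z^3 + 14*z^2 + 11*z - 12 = (z - 1)*(z^4 - z^3 - 13*z^2 + z + 12) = (z - 1)*(z + 1)*(z^3 - 2*z^2 - 11*z + 12) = (z - 1)*(z + 1)*(z + 3)*(z^2 - 5*z + 4) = (z - 1)^2*(z + 1)*(z + 3)*(z - 4)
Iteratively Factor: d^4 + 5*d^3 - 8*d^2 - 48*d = (d - 3)*(d^3 + 8*d^2 + 16*d) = (d - 3)*(d + 4)*(d^2 + 4*d) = d*(d - 3)*(d + 4)*(d + 4)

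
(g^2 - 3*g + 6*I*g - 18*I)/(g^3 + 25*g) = (g^2 + g*(-3 + 6*I) - 18*I)/(g^3 + 25*g)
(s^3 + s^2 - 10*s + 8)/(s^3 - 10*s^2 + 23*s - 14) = (s + 4)/(s - 7)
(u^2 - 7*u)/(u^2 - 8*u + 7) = u/(u - 1)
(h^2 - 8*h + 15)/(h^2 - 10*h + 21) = (h - 5)/(h - 7)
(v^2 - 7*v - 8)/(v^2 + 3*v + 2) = (v - 8)/(v + 2)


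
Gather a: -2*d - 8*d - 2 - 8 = -10*d - 10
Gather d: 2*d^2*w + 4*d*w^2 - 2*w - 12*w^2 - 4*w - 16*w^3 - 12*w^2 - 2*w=2*d^2*w + 4*d*w^2 - 16*w^3 - 24*w^2 - 8*w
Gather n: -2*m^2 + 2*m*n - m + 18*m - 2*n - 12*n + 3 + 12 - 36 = -2*m^2 + 17*m + n*(2*m - 14) - 21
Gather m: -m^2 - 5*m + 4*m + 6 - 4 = -m^2 - m + 2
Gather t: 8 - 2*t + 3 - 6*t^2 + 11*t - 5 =-6*t^2 + 9*t + 6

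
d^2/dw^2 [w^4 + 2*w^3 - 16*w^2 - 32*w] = 12*w^2 + 12*w - 32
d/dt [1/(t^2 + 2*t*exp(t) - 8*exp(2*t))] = 2*(-t*exp(t) - t + 8*exp(2*t) - exp(t))/(t^2 + 2*t*exp(t) - 8*exp(2*t))^2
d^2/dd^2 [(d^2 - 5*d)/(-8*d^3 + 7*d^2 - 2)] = 2*(-64*d^6 + 960*d^5 - 840*d^4 + 357*d^3 - 522*d^2 + 210*d - 4)/(512*d^9 - 1344*d^8 + 1176*d^7 + 41*d^6 - 672*d^5 + 294*d^4 + 96*d^3 - 84*d^2 + 8)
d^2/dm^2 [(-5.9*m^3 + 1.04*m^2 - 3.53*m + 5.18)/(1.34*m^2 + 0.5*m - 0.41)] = (1.4210854715202e-14*m^5 - 3.5527136788005e-15*m^4 - 23.503456*m^3 + 66.492504*m^2 + 3.236568*m + 7.184132)/(2.406104*m^6 + 2.6934*m^5 - 1.203588*m^4 - 1.5232*m^3 + 0.368262*m^2 + 0.25215*m - 0.068921)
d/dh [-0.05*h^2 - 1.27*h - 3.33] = -0.1*h - 1.27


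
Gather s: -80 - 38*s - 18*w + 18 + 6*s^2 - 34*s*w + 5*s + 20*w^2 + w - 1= 6*s^2 + s*(-34*w - 33) + 20*w^2 - 17*w - 63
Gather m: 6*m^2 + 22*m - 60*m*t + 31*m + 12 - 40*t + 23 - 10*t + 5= 6*m^2 + m*(53 - 60*t) - 50*t + 40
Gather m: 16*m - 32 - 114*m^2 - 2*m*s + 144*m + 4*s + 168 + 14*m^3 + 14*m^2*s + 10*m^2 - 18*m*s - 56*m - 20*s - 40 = 14*m^3 + m^2*(14*s - 104) + m*(104 - 20*s) - 16*s + 96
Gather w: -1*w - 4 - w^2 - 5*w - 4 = -w^2 - 6*w - 8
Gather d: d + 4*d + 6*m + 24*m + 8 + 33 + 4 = 5*d + 30*m + 45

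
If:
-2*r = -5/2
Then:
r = 5/4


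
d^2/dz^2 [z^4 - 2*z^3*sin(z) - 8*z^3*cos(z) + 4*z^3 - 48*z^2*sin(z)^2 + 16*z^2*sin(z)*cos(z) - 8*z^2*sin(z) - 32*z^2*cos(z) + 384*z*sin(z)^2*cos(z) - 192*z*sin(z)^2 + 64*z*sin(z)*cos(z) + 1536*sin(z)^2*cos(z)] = 2*z^3*sin(z) + 8*z^3*cos(z) + 56*z^2*sin(z) - 32*z^2*sin(2*z) + 20*z^2*cos(z) - 96*z^2*cos(2*z) + 12*z^2 + 116*z*sin(z) - 320*sqrt(2)*z*sin(2*z + pi/4) - 176*z*cos(z) + 864*z*cos(3*z) + 24*z - 208*sin(z) - 368*sin(2*z) + 576*sin(3*z) - 448*cos(z) + 176*cos(2*z) + 3456*cos(3*z) - 48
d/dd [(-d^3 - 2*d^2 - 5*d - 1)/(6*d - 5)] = (-12*d^3 + 3*d^2 + 20*d + 31)/(36*d^2 - 60*d + 25)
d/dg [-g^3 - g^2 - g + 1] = -3*g^2 - 2*g - 1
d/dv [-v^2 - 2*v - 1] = -2*v - 2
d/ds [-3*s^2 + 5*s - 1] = 5 - 6*s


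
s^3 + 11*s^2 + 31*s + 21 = (s + 1)*(s + 3)*(s + 7)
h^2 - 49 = (h - 7)*(h + 7)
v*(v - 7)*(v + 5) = v^3 - 2*v^2 - 35*v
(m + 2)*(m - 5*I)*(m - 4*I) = m^3 + 2*m^2 - 9*I*m^2 - 20*m - 18*I*m - 40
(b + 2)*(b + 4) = b^2 + 6*b + 8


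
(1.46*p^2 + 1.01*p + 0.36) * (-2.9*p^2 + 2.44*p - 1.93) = -4.234*p^4 + 0.6334*p^3 - 1.3974*p^2 - 1.0709*p - 0.6948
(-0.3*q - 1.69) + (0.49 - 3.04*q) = -3.34*q - 1.2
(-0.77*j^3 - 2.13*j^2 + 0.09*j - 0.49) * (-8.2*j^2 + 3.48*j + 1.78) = 6.314*j^5 + 14.7864*j^4 - 9.521*j^3 + 0.5398*j^2 - 1.545*j - 0.8722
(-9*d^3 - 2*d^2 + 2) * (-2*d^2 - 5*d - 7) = 18*d^5 + 49*d^4 + 73*d^3 + 10*d^2 - 10*d - 14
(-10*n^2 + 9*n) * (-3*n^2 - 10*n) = 30*n^4 + 73*n^3 - 90*n^2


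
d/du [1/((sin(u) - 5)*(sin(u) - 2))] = (7 - 2*sin(u))*cos(u)/((sin(u) - 5)^2*(sin(u) - 2)^2)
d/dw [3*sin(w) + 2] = 3*cos(w)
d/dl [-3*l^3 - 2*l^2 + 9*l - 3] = -9*l^2 - 4*l + 9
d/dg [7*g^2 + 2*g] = 14*g + 2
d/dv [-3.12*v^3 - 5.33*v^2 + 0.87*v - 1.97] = -9.36*v^2 - 10.66*v + 0.87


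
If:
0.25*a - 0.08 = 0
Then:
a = 0.32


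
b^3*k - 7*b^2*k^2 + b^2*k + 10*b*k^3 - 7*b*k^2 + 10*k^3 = (b - 5*k)*(b - 2*k)*(b*k + k)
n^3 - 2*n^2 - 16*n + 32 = (n - 4)*(n - 2)*(n + 4)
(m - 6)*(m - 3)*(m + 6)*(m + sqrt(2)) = m^4 - 3*m^3 + sqrt(2)*m^3 - 36*m^2 - 3*sqrt(2)*m^2 - 36*sqrt(2)*m + 108*m + 108*sqrt(2)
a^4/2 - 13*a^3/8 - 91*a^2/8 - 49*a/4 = a*(a/2 + 1)*(a - 7)*(a + 7/4)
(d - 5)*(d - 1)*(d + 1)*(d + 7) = d^4 + 2*d^3 - 36*d^2 - 2*d + 35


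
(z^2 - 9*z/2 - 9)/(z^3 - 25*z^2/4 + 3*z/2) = 2*(2*z + 3)/(z*(4*z - 1))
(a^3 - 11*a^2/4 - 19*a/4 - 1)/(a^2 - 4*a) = a + 5/4 + 1/(4*a)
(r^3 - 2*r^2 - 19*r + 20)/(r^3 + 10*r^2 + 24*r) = (r^2 - 6*r + 5)/(r*(r + 6))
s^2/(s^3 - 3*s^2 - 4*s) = s/(s^2 - 3*s - 4)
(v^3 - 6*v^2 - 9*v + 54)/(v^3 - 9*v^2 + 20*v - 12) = (v^2 - 9)/(v^2 - 3*v + 2)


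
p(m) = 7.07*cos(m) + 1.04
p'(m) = -7.07*sin(m)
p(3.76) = -4.72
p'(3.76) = 4.10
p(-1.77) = -0.36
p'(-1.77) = 6.93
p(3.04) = -5.99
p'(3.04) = -0.72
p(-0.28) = 7.83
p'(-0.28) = 1.95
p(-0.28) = 7.83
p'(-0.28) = 1.95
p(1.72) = -0.01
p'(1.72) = -6.99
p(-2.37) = -4.03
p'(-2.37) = 4.93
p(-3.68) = -5.03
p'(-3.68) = -3.63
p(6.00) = 7.83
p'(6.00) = 1.98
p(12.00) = 7.01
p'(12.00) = 3.79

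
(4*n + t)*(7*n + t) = 28*n^2 + 11*n*t + t^2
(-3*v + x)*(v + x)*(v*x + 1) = -3*v^3*x - 2*v^2*x^2 - 3*v^2 + v*x^3 - 2*v*x + x^2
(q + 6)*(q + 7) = q^2 + 13*q + 42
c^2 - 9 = (c - 3)*(c + 3)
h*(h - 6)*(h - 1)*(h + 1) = h^4 - 6*h^3 - h^2 + 6*h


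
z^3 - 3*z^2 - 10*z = z*(z - 5)*(z + 2)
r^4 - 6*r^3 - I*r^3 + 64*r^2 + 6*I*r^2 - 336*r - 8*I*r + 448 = (r - 4)*(r - 2)*(r - 8*I)*(r + 7*I)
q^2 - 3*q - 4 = (q - 4)*(q + 1)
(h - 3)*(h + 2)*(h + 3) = h^3 + 2*h^2 - 9*h - 18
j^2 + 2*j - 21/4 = (j - 3/2)*(j + 7/2)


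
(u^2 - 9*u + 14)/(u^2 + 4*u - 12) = (u - 7)/(u + 6)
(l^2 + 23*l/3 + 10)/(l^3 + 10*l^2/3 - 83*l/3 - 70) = (3*l + 5)/(3*l^2 - 8*l - 35)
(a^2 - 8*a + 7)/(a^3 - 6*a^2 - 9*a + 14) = 1/(a + 2)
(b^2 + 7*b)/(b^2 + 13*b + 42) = b/(b + 6)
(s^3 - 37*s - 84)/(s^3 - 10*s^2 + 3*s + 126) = (s + 4)/(s - 6)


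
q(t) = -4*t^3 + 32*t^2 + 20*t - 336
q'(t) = -12*t^2 + 64*t + 20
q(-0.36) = -338.87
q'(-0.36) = -4.60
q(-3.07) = 19.93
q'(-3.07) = -289.58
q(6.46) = 50.27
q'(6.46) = -67.34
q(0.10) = -333.68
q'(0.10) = 26.28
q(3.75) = -21.94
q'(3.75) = 91.25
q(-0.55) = -336.65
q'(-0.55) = -18.83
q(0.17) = -331.69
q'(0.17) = 30.53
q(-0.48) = -337.78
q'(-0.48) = -13.48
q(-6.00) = 1560.00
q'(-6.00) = -796.00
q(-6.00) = 1560.00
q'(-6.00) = -796.00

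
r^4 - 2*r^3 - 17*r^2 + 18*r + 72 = (r - 4)*(r - 3)*(r + 2)*(r + 3)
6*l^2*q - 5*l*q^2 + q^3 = q*(-3*l + q)*(-2*l + q)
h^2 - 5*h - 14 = (h - 7)*(h + 2)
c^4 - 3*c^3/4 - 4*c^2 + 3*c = c*(c - 2)*(c - 3/4)*(c + 2)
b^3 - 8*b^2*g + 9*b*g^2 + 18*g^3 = (b - 6*g)*(b - 3*g)*(b + g)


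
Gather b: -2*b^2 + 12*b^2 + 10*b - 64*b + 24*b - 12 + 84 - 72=10*b^2 - 30*b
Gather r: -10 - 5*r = -5*r - 10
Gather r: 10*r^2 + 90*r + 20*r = 10*r^2 + 110*r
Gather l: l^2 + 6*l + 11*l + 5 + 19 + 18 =l^2 + 17*l + 42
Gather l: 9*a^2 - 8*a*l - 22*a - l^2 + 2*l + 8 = 9*a^2 - 22*a - l^2 + l*(2 - 8*a) + 8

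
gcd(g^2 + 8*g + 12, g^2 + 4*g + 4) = g + 2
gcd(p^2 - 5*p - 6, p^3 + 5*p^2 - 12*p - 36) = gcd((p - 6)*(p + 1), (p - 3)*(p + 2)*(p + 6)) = 1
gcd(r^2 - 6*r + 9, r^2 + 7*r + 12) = 1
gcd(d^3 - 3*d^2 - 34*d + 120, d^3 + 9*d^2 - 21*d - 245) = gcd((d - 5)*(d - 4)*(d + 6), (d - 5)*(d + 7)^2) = d - 5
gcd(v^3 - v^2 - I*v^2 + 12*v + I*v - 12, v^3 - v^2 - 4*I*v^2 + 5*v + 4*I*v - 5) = v - 1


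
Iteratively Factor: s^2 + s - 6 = (s - 2)*(s + 3)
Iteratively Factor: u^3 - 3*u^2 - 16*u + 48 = (u - 4)*(u^2 + u - 12) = (u - 4)*(u - 3)*(u + 4)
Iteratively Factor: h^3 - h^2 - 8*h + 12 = (h - 2)*(h^2 + h - 6) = (h - 2)*(h + 3)*(h - 2)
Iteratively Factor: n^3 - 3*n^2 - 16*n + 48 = (n - 4)*(n^2 + n - 12) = (n - 4)*(n + 4)*(n - 3)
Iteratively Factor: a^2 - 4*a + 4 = (a - 2)*(a - 2)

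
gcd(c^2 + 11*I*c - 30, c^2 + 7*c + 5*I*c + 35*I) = c + 5*I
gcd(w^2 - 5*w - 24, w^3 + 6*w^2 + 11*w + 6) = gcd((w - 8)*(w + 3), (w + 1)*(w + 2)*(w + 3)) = w + 3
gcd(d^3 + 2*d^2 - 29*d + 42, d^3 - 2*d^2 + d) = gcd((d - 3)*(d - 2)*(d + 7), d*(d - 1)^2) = 1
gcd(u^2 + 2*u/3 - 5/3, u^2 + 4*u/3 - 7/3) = u - 1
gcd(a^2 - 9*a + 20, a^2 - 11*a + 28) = a - 4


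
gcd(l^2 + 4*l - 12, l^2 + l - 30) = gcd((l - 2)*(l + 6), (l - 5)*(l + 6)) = l + 6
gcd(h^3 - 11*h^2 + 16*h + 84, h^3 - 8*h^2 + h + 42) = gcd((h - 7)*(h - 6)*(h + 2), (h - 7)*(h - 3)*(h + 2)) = h^2 - 5*h - 14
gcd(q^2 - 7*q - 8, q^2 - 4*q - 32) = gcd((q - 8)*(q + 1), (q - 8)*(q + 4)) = q - 8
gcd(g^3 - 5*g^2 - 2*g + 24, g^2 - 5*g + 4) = g - 4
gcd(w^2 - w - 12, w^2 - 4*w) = w - 4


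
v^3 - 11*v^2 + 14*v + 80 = (v - 8)*(v - 5)*(v + 2)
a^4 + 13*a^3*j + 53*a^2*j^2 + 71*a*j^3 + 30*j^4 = (a + j)^2*(a + 5*j)*(a + 6*j)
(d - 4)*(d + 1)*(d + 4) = d^3 + d^2 - 16*d - 16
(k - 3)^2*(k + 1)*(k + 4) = k^4 - k^3 - 17*k^2 + 21*k + 36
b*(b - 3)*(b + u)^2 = b^4 + 2*b^3*u - 3*b^3 + b^2*u^2 - 6*b^2*u - 3*b*u^2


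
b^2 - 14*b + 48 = (b - 8)*(b - 6)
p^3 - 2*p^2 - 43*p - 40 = (p - 8)*(p + 1)*(p + 5)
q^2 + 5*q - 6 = (q - 1)*(q + 6)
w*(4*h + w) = 4*h*w + w^2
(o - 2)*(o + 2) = o^2 - 4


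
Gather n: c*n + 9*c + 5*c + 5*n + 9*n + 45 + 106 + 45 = 14*c + n*(c + 14) + 196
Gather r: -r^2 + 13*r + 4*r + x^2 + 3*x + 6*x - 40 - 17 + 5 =-r^2 + 17*r + x^2 + 9*x - 52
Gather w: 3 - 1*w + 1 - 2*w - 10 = -3*w - 6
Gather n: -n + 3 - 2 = 1 - n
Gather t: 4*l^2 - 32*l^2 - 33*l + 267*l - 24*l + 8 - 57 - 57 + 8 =-28*l^2 + 210*l - 98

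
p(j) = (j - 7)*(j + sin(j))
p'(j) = j + (j - 7)*(cos(j) + 1) + sin(j)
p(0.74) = -8.85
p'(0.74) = -9.47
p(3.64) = -10.62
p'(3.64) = 2.75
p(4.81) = -8.35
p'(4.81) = 1.41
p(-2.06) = 26.66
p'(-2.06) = -7.75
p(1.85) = -14.48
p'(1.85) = -0.92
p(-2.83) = 30.83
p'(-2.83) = -3.61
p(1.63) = -14.11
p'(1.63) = -2.42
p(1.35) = -13.14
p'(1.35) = -4.56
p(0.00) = 0.00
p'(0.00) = -14.00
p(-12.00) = 217.81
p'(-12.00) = -46.50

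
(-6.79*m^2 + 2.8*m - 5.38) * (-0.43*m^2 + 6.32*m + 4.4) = 2.9197*m^4 - 44.1168*m^3 - 9.8666*m^2 - 21.6816*m - 23.672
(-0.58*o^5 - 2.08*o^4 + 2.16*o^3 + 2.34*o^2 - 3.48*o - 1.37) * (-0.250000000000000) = 0.145*o^5 + 0.52*o^4 - 0.54*o^3 - 0.585*o^2 + 0.87*o + 0.3425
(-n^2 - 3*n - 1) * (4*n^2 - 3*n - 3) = -4*n^4 - 9*n^3 + 8*n^2 + 12*n + 3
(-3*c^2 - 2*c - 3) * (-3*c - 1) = 9*c^3 + 9*c^2 + 11*c + 3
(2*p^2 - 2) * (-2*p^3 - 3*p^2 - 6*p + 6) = -4*p^5 - 6*p^4 - 8*p^3 + 18*p^2 + 12*p - 12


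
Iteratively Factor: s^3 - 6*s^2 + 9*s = (s - 3)*(s^2 - 3*s) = s*(s - 3)*(s - 3)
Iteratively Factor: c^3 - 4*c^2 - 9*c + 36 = (c - 3)*(c^2 - c - 12) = (c - 3)*(c + 3)*(c - 4)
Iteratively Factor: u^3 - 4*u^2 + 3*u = (u - 3)*(u^2 - u) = (u - 3)*(u - 1)*(u)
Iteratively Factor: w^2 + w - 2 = (w - 1)*(w + 2)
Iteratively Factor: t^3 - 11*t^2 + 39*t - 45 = (t - 3)*(t^2 - 8*t + 15) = (t - 5)*(t - 3)*(t - 3)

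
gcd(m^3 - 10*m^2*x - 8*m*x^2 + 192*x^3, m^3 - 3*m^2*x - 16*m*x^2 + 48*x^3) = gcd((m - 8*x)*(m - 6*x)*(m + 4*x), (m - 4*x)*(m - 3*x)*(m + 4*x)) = m + 4*x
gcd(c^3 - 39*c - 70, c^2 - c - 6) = c + 2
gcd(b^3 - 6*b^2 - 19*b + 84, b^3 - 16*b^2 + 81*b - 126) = b^2 - 10*b + 21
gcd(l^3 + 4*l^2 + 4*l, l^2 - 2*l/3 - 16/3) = l + 2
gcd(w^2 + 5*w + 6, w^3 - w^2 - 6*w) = w + 2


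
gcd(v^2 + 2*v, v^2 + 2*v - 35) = 1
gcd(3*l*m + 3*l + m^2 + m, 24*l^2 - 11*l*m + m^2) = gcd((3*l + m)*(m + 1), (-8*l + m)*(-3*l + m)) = 1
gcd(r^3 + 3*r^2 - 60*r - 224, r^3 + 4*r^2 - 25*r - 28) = r + 7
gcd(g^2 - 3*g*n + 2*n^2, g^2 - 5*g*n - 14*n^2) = 1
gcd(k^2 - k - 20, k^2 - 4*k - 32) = k + 4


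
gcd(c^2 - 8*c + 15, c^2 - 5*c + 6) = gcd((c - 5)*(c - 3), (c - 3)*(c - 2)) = c - 3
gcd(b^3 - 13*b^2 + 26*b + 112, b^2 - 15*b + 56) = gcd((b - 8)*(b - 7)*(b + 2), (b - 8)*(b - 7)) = b^2 - 15*b + 56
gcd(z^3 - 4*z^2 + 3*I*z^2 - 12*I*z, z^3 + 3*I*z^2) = z^2 + 3*I*z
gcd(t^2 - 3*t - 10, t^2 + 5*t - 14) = 1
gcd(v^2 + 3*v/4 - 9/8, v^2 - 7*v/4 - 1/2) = 1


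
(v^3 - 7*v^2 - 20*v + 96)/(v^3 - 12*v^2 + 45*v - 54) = (v^2 - 4*v - 32)/(v^2 - 9*v + 18)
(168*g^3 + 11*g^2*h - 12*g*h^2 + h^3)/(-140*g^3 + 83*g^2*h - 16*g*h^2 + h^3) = (-24*g^2 - 5*g*h + h^2)/(20*g^2 - 9*g*h + h^2)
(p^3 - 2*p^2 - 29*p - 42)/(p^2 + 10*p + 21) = (p^2 - 5*p - 14)/(p + 7)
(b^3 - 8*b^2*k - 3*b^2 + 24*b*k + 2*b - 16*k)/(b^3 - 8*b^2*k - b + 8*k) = (b - 2)/(b + 1)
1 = 1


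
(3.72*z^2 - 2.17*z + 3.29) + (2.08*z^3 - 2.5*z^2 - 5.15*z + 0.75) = 2.08*z^3 + 1.22*z^2 - 7.32*z + 4.04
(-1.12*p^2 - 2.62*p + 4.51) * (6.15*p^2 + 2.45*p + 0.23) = -6.888*p^4 - 18.857*p^3 + 21.0599*p^2 + 10.4469*p + 1.0373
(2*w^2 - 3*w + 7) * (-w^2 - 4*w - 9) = -2*w^4 - 5*w^3 - 13*w^2 - w - 63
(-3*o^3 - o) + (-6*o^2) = -3*o^3 - 6*o^2 - o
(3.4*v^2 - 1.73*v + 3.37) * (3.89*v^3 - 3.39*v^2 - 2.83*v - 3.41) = 13.226*v^5 - 18.2557*v^4 + 9.352*v^3 - 18.1224*v^2 - 3.6378*v - 11.4917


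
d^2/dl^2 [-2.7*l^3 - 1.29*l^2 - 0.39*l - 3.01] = -16.2*l - 2.58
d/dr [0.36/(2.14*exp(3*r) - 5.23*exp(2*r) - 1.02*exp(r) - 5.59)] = (-2.3112*exp(2*r) + 3.7656*exp(r) + 0.3672)*exp(r)/(-2.14*exp(3*r) + 5.23*exp(2*r) + 1.02*exp(r) + 5.59)^2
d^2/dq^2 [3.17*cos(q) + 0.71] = -3.17*cos(q)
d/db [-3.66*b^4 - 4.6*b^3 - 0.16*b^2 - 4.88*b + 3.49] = -14.64*b^3 - 13.8*b^2 - 0.32*b - 4.88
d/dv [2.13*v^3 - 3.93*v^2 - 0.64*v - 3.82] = 6.39*v^2 - 7.86*v - 0.64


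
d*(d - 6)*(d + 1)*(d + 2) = d^4 - 3*d^3 - 16*d^2 - 12*d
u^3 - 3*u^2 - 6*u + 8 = (u - 4)*(u - 1)*(u + 2)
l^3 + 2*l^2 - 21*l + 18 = (l - 3)*(l - 1)*(l + 6)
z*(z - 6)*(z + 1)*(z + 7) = z^4 + 2*z^3 - 41*z^2 - 42*z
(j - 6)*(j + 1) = j^2 - 5*j - 6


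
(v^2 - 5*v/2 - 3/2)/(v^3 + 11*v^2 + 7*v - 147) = (v + 1/2)/(v^2 + 14*v + 49)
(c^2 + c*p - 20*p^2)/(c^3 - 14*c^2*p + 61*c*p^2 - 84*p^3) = (c + 5*p)/(c^2 - 10*c*p + 21*p^2)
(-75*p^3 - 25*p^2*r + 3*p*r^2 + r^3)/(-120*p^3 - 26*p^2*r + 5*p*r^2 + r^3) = (15*p^2 + 8*p*r + r^2)/(24*p^2 + 10*p*r + r^2)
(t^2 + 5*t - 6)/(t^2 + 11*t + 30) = (t - 1)/(t + 5)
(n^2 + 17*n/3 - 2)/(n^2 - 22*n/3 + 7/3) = (n + 6)/(n - 7)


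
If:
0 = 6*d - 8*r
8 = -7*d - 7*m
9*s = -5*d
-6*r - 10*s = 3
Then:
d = 54/19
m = -530/133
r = 81/38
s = -30/19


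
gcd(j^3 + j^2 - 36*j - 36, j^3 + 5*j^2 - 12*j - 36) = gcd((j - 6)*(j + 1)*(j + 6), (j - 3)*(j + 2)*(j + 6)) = j + 6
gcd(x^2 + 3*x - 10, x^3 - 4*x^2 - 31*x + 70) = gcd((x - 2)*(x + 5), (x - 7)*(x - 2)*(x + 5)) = x^2 + 3*x - 10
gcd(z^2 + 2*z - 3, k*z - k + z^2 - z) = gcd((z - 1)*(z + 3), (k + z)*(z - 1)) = z - 1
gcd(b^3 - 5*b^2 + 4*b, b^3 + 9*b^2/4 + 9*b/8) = b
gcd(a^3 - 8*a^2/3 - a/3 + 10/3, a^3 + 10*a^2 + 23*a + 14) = a + 1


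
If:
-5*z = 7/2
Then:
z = -7/10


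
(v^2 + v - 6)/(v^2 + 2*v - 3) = (v - 2)/(v - 1)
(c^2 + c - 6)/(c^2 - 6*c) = (c^2 + c - 6)/(c*(c - 6))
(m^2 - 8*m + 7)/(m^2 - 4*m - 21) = (m - 1)/(m + 3)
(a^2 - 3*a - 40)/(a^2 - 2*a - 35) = (a - 8)/(a - 7)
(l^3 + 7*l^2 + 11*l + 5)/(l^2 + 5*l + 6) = (l^3 + 7*l^2 + 11*l + 5)/(l^2 + 5*l + 6)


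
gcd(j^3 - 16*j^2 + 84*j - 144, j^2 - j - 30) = j - 6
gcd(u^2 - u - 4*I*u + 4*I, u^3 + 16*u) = u - 4*I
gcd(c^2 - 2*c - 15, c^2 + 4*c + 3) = c + 3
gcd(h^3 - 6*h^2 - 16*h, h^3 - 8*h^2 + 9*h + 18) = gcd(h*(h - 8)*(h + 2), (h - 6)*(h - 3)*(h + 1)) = 1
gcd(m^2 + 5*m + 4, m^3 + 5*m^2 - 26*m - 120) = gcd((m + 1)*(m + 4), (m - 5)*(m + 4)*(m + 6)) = m + 4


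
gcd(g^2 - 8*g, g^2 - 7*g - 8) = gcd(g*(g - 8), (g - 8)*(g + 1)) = g - 8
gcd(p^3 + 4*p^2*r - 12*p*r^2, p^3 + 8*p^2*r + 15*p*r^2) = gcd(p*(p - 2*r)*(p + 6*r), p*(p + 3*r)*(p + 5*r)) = p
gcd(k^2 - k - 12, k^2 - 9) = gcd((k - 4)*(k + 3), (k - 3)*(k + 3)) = k + 3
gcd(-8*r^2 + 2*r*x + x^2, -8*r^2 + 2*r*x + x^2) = -8*r^2 + 2*r*x + x^2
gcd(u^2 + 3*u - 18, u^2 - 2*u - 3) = u - 3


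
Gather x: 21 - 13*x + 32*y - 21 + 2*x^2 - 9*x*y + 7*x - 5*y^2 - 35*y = 2*x^2 + x*(-9*y - 6) - 5*y^2 - 3*y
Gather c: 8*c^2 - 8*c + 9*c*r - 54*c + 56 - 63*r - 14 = 8*c^2 + c*(9*r - 62) - 63*r + 42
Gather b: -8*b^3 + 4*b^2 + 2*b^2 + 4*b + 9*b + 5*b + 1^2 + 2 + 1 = -8*b^3 + 6*b^2 + 18*b + 4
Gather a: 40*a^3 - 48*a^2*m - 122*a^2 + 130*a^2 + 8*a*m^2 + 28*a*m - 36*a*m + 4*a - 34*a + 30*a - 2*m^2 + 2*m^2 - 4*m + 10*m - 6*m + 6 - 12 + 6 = 40*a^3 + a^2*(8 - 48*m) + a*(8*m^2 - 8*m)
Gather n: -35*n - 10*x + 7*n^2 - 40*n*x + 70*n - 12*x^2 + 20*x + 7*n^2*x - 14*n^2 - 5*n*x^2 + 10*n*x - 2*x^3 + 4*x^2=n^2*(7*x - 7) + n*(-5*x^2 - 30*x + 35) - 2*x^3 - 8*x^2 + 10*x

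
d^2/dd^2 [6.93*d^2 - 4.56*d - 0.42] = 13.8600000000000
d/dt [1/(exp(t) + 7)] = -exp(t)/(exp(t) + 7)^2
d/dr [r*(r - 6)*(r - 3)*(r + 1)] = 4*r^3 - 24*r^2 + 18*r + 18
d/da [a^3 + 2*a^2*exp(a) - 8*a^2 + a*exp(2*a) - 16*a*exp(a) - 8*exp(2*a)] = 2*a^2*exp(a) + 3*a^2 + 2*a*exp(2*a) - 12*a*exp(a) - 16*a - 15*exp(2*a) - 16*exp(a)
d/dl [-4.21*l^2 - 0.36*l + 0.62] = -8.42*l - 0.36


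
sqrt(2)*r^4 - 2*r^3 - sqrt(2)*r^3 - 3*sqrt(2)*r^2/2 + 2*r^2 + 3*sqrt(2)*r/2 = r*(r - 1)*(r - 3*sqrt(2)/2)*(sqrt(2)*r + 1)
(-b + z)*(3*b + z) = -3*b^2 + 2*b*z + z^2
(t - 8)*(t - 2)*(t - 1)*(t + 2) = t^4 - 9*t^3 + 4*t^2 + 36*t - 32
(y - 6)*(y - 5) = y^2 - 11*y + 30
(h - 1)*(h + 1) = h^2 - 1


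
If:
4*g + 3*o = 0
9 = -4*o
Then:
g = 27/16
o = -9/4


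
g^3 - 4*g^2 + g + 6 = (g - 3)*(g - 2)*(g + 1)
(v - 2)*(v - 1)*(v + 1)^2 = v^4 - v^3 - 3*v^2 + v + 2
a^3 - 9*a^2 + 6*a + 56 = (a - 7)*(a - 4)*(a + 2)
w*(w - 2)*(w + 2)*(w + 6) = w^4 + 6*w^3 - 4*w^2 - 24*w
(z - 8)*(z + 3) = z^2 - 5*z - 24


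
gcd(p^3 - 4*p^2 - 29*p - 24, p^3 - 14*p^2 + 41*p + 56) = p^2 - 7*p - 8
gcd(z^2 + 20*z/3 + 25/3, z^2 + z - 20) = z + 5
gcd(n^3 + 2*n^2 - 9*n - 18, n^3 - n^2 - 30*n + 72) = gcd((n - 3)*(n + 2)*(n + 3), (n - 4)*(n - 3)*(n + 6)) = n - 3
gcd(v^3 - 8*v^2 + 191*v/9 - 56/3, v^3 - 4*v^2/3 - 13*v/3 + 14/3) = v - 7/3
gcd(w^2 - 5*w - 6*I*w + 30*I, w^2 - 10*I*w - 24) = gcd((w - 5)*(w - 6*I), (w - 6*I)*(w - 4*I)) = w - 6*I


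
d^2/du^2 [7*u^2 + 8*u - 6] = 14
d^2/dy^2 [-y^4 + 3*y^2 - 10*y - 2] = 6 - 12*y^2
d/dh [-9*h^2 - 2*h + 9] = -18*h - 2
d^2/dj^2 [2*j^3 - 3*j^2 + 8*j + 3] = 12*j - 6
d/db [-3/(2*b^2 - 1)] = 12*b/(2*b^2 - 1)^2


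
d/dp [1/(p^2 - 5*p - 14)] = (5 - 2*p)/(-p^2 + 5*p + 14)^2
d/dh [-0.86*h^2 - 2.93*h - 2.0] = -1.72*h - 2.93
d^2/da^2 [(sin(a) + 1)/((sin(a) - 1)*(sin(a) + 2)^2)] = -(4*sin(a)^4 + 6*sin(a)^3 + 18*sin(a)^2 + 20*sin(a) + 6)/((sin(a) - 1)^2*(sin(a) + 2)^4)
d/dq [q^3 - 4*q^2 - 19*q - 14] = 3*q^2 - 8*q - 19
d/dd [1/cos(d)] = sin(d)/cos(d)^2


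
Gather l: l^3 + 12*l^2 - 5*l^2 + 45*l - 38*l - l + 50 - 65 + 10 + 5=l^3 + 7*l^2 + 6*l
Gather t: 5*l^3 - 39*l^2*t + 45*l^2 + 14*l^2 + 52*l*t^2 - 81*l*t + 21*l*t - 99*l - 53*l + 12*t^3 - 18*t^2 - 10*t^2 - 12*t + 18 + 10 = 5*l^3 + 59*l^2 - 152*l + 12*t^3 + t^2*(52*l - 28) + t*(-39*l^2 - 60*l - 12) + 28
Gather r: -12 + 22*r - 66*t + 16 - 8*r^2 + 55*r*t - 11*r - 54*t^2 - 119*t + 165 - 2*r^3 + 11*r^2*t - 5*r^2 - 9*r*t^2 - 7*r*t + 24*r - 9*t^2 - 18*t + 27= -2*r^3 + r^2*(11*t - 13) + r*(-9*t^2 + 48*t + 35) - 63*t^2 - 203*t + 196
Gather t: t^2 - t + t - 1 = t^2 - 1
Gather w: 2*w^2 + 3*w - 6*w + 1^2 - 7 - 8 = 2*w^2 - 3*w - 14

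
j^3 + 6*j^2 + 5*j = j*(j + 1)*(j + 5)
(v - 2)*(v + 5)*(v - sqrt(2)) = v^3 - sqrt(2)*v^2 + 3*v^2 - 10*v - 3*sqrt(2)*v + 10*sqrt(2)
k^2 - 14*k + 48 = (k - 8)*(k - 6)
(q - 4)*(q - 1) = q^2 - 5*q + 4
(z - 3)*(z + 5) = z^2 + 2*z - 15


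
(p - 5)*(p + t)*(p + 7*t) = p^3 + 8*p^2*t - 5*p^2 + 7*p*t^2 - 40*p*t - 35*t^2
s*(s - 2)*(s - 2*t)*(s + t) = s^4 - s^3*t - 2*s^3 - 2*s^2*t^2 + 2*s^2*t + 4*s*t^2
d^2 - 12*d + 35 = (d - 7)*(d - 5)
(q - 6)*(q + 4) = q^2 - 2*q - 24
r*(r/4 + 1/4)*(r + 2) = r^3/4 + 3*r^2/4 + r/2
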